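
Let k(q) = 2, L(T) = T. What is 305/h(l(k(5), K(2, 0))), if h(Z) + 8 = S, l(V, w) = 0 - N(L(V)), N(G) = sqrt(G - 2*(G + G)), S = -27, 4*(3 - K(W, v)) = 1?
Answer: -61/7 ≈ -8.7143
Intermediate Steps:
K(W, v) = 11/4 (K(W, v) = 3 - 1/4*1 = 3 - 1/4 = 11/4)
N(G) = sqrt(3)*sqrt(-G) (N(G) = sqrt(G - 4*G) = sqrt(-3*G) = sqrt(3)*sqrt(-G))
l(V, w) = -sqrt(3)*sqrt(-V) (l(V, w) = 0 - sqrt(3)*sqrt(-V) = -sqrt(3)*sqrt(-V))
h(Z) = -35 (h(Z) = -8 - 27 = -35)
305/h(l(k(5), K(2, 0))) = 305/(-35) = 305*(-1/35) = -61/7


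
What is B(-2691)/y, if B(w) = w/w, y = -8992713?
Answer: -1/8992713 ≈ -1.1120e-7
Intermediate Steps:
B(w) = 1
B(-2691)/y = 1/(-8992713) = 1*(-1/8992713) = -1/8992713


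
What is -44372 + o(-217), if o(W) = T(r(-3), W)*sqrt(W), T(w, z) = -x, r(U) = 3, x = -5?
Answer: -44372 + 5*I*sqrt(217) ≈ -44372.0 + 73.655*I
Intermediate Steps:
T(w, z) = 5 (T(w, z) = -1*(-5) = 5)
o(W) = 5*sqrt(W)
-44372 + o(-217) = -44372 + 5*sqrt(-217) = -44372 + 5*(I*sqrt(217)) = -44372 + 5*I*sqrt(217)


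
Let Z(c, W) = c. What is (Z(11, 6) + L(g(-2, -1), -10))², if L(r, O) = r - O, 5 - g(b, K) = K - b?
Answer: 625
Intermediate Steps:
g(b, K) = 5 + b - K (g(b, K) = 5 - (K - b) = 5 + (b - K) = 5 + b - K)
(Z(11, 6) + L(g(-2, -1), -10))² = (11 + ((5 - 2 - 1*(-1)) - 1*(-10)))² = (11 + ((5 - 2 + 1) + 10))² = (11 + (4 + 10))² = (11 + 14)² = 25² = 625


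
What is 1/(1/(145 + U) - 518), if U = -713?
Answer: -568/294225 ≈ -0.0019305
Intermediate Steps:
1/(1/(145 + U) - 518) = 1/(1/(145 - 713) - 518) = 1/(1/(-568) - 518) = 1/(-1/568 - 518) = 1/(-294225/568) = -568/294225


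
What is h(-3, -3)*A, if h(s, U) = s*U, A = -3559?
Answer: -32031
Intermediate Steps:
h(s, U) = U*s
h(-3, -3)*A = -3*(-3)*(-3559) = 9*(-3559) = -32031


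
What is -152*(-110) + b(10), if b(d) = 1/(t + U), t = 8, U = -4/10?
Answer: 635365/38 ≈ 16720.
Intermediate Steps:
U = -⅖ (U = -4*⅒ = -⅖ ≈ -0.40000)
b(d) = 5/38 (b(d) = 1/(8 - ⅖) = 1/(38/5) = 5/38)
-152*(-110) + b(10) = -152*(-110) + 5/38 = 16720 + 5/38 = 635365/38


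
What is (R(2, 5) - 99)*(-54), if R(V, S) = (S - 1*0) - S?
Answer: 5346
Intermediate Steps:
R(V, S) = 0 (R(V, S) = (S + 0) - S = S - S = 0)
(R(2, 5) - 99)*(-54) = (0 - 99)*(-54) = -99*(-54) = 5346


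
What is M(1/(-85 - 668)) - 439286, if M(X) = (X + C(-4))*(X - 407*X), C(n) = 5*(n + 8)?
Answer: -249073001620/567009 ≈ -4.3928e+5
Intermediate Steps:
C(n) = 40 + 5*n (C(n) = 5*(8 + n) = 40 + 5*n)
M(X) = -406*X*(20 + X) (M(X) = (X + (40 + 5*(-4)))*(X - 407*X) = (X + (40 - 20))*(-406*X) = (X + 20)*(-406*X) = (20 + X)*(-406*X) = -406*X*(20 + X))
M(1/(-85 - 668)) - 439286 = -406*(20 + 1/(-85 - 668))/(-85 - 668) - 439286 = -406*(20 + 1/(-753))/(-753) - 439286 = -406*(-1/753)*(20 - 1/753) - 439286 = -406*(-1/753)*15059/753 - 439286 = 6113954/567009 - 439286 = -249073001620/567009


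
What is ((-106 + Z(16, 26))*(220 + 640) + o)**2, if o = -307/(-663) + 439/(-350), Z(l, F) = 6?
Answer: 398261237956459730449/53847202500 ≈ 7.3961e+9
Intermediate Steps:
o = -183607/232050 (o = -307*(-1/663) + 439*(-1/350) = 307/663 - 439/350 = -183607/232050 ≈ -0.79124)
((-106 + Z(16, 26))*(220 + 640) + o)**2 = ((-106 + 6)*(220 + 640) - 183607/232050)**2 = (-100*860 - 183607/232050)**2 = (-86000 - 183607/232050)**2 = (-19956483607/232050)**2 = 398261237956459730449/53847202500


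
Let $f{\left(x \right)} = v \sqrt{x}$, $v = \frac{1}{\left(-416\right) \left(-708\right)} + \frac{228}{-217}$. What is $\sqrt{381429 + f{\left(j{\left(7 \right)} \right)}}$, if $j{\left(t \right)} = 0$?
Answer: $9 \sqrt{4709} \approx 617.6$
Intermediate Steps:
$v = - \frac{67152167}{63912576}$ ($v = \left(- \frac{1}{416}\right) \left(- \frac{1}{708}\right) + 228 \left(- \frac{1}{217}\right) = \frac{1}{294528} - \frac{228}{217} = - \frac{67152167}{63912576} \approx -1.0507$)
$f{\left(x \right)} = - \frac{67152167 \sqrt{x}}{63912576}$
$\sqrt{381429 + f{\left(j{\left(7 \right)} \right)}} = \sqrt{381429 - \frac{67152167 \sqrt{0}}{63912576}} = \sqrt{381429 - 0} = \sqrt{381429 + 0} = \sqrt{381429} = 9 \sqrt{4709}$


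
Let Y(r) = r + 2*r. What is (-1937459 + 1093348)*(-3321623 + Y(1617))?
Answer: 2799723729692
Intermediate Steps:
Y(r) = 3*r
(-1937459 + 1093348)*(-3321623 + Y(1617)) = (-1937459 + 1093348)*(-3321623 + 3*1617) = -844111*(-3321623 + 4851) = -844111*(-3316772) = 2799723729692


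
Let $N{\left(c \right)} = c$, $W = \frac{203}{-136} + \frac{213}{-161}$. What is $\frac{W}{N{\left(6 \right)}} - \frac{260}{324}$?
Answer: $- \frac{4511057}{3547152} \approx -1.2717$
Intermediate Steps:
$W = - \frac{61651}{21896}$ ($W = 203 \left(- \frac{1}{136}\right) + 213 \left(- \frac{1}{161}\right) = - \frac{203}{136} - \frac{213}{161} = - \frac{61651}{21896} \approx -2.8156$)
$\frac{W}{N{\left(6 \right)}} - \frac{260}{324} = - \frac{61651}{21896 \cdot 6} - \frac{260}{324} = \left(- \frac{61651}{21896}\right) \frac{1}{6} - \frac{65}{81} = - \frac{61651}{131376} - \frac{65}{81} = - \frac{4511057}{3547152}$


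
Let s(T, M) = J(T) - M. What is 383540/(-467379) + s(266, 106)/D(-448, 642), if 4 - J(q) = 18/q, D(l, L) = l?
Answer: -16508177435/27848310336 ≈ -0.59279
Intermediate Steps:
J(q) = 4 - 18/q
s(T, M) = 4 - M - 18/T (s(T, M) = (4 - 18/T) - M = 4 - M - 18/T)
383540/(-467379) + s(266, 106)/D(-448, 642) = 383540/(-467379) + (4 - 1*106 - 18/266)/(-448) = 383540*(-1/467379) + (4 - 106 - 18*1/266)*(-1/448) = -383540/467379 + (4 - 106 - 9/133)*(-1/448) = -383540/467379 - 13575/133*(-1/448) = -383540/467379 + 13575/59584 = -16508177435/27848310336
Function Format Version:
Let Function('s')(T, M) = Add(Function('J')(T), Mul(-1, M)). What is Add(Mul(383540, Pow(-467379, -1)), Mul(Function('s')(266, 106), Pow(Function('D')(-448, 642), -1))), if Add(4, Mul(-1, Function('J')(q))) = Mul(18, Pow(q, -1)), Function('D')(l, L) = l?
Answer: Rational(-16508177435, 27848310336) ≈ -0.59279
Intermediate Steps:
Function('J')(q) = Add(4, Mul(-18, Pow(q, -1))) (Function('J')(q) = Add(4, Mul(-1, Mul(18, Pow(q, -1)))) = Add(4, Mul(-18, Pow(q, -1))))
Function('s')(T, M) = Add(4, Mul(-1, M), Mul(-18, Pow(T, -1))) (Function('s')(T, M) = Add(Add(4, Mul(-18, Pow(T, -1))), Mul(-1, M)) = Add(4, Mul(-1, M), Mul(-18, Pow(T, -1))))
Add(Mul(383540, Pow(-467379, -1)), Mul(Function('s')(266, 106), Pow(Function('D')(-448, 642), -1))) = Add(Mul(383540, Pow(-467379, -1)), Mul(Add(4, Mul(-1, 106), Mul(-18, Pow(266, -1))), Pow(-448, -1))) = Add(Mul(383540, Rational(-1, 467379)), Mul(Add(4, -106, Mul(-18, Rational(1, 266))), Rational(-1, 448))) = Add(Rational(-383540, 467379), Mul(Add(4, -106, Rational(-9, 133)), Rational(-1, 448))) = Add(Rational(-383540, 467379), Mul(Rational(-13575, 133), Rational(-1, 448))) = Add(Rational(-383540, 467379), Rational(13575, 59584)) = Rational(-16508177435, 27848310336)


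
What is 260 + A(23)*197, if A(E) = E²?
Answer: 104473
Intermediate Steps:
260 + A(23)*197 = 260 + 23²*197 = 260 + 529*197 = 260 + 104213 = 104473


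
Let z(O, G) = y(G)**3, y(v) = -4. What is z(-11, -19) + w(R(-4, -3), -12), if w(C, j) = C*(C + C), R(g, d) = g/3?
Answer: -544/9 ≈ -60.444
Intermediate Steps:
R(g, d) = g/3 (R(g, d) = g*(1/3) = g/3)
z(O, G) = -64 (z(O, G) = (-4)**3 = -64)
w(C, j) = 2*C**2 (w(C, j) = C*(2*C) = 2*C**2)
z(-11, -19) + w(R(-4, -3), -12) = -64 + 2*((1/3)*(-4))**2 = -64 + 2*(-4/3)**2 = -64 + 2*(16/9) = -64 + 32/9 = -544/9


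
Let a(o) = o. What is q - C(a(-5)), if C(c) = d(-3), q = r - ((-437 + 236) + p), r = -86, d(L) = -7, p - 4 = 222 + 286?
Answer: -390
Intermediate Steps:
p = 512 (p = 4 + (222 + 286) = 4 + 508 = 512)
q = -397 (q = -86 - ((-437 + 236) + 512) = -86 - (-201 + 512) = -86 - 1*311 = -86 - 311 = -397)
C(c) = -7
q - C(a(-5)) = -397 - 1*(-7) = -397 + 7 = -390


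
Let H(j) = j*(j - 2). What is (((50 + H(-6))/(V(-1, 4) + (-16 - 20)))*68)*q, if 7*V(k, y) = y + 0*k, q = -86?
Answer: 501466/31 ≈ 16176.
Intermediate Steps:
H(j) = j*(-2 + j)
V(k, y) = y/7 (V(k, y) = (y + 0*k)/7 = (y + 0)/7 = y/7)
(((50 + H(-6))/(V(-1, 4) + (-16 - 20)))*68)*q = (((50 - 6*(-2 - 6))/((⅐)*4 + (-16 - 20)))*68)*(-86) = (((50 - 6*(-8))/(4/7 - 36))*68)*(-86) = (((50 + 48)/(-248/7))*68)*(-86) = ((98*(-7/248))*68)*(-86) = -343/124*68*(-86) = -5831/31*(-86) = 501466/31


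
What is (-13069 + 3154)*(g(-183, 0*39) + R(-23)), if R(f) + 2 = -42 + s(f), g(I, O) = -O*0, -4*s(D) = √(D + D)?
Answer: 436260 + 9915*I*√46/4 ≈ 4.3626e+5 + 16812.0*I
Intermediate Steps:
s(D) = -√2*√D/4 (s(D) = -√(D + D)/4 = -√2*√D/4)
g(I, O) = 0
R(f) = -44 - √2*√f/4 (R(f) = -2 + (-42 - √2*√f/4) = -44 - √2*√f/4)
(-13069 + 3154)*(g(-183, 0*39) + R(-23)) = (-13069 + 3154)*(0 + (-44 - √2*√(-23)/4)) = -9915*(0 + (-44 - √2*I*√23/4)) = -9915*(0 + (-44 - I*√46/4)) = -9915*(-44 - I*√46/4) = 436260 + 9915*I*√46/4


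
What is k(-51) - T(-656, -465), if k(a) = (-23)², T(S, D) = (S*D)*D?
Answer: 141844129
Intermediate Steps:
T(S, D) = S*D² (T(S, D) = (D*S)*D = S*D²)
k(a) = 529
k(-51) - T(-656, -465) = 529 - (-656)*(-465)² = 529 - (-656)*216225 = 529 - 1*(-141843600) = 529 + 141843600 = 141844129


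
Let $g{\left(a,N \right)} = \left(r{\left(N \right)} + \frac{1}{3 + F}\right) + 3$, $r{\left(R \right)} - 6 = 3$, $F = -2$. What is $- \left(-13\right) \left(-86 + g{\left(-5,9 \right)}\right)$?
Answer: $-949$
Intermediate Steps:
$r{\left(R \right)} = 9$ ($r{\left(R \right)} = 6 + 3 = 9$)
$g{\left(a,N \right)} = 13$ ($g{\left(a,N \right)} = \left(9 + \frac{1}{3 - 2}\right) + 3 = \left(9 + 1^{-1}\right) + 3 = \left(9 + 1\right) + 3 = 10 + 3 = 13$)
$- \left(-13\right) \left(-86 + g{\left(-5,9 \right)}\right) = - \left(-13\right) \left(-86 + 13\right) = - \left(-13\right) \left(-73\right) = \left(-1\right) 949 = -949$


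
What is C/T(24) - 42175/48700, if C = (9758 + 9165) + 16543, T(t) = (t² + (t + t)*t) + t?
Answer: 1377753/71102 ≈ 19.377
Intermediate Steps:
T(t) = t + 3*t² (T(t) = (t² + (2*t)*t) + t = (t² + 2*t²) + t = 3*t² + t = t + 3*t²)
C = 35466 (C = 18923 + 16543 = 35466)
C/T(24) - 42175/48700 = 35466/((24*(1 + 3*24))) - 42175/48700 = 35466/((24*(1 + 72))) - 42175*1/48700 = 35466/((24*73)) - 1687/1948 = 35466/1752 - 1687/1948 = 35466*(1/1752) - 1687/1948 = 5911/292 - 1687/1948 = 1377753/71102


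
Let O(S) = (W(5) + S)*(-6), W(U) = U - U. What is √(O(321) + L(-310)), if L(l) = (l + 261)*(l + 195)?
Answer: √3709 ≈ 60.902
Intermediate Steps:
L(l) = (195 + l)*(261 + l) (L(l) = (261 + l)*(195 + l) = (195 + l)*(261 + l))
W(U) = 0
O(S) = -6*S (O(S) = (0 + S)*(-6) = S*(-6) = -6*S)
√(O(321) + L(-310)) = √(-6*321 + (50895 + (-310)² + 456*(-310))) = √(-1926 + (50895 + 96100 - 141360)) = √(-1926 + 5635) = √3709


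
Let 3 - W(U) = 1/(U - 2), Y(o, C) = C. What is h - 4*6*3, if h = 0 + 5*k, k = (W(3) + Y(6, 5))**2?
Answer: 173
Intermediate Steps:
W(U) = 3 - 1/(-2 + U) (W(U) = 3 - 1/(U - 2) = 3 - 1/(-2 + U))
k = 49 (k = ((-7 + 3*3)/(-2 + 3) + 5)**2 = ((-7 + 9)/1 + 5)**2 = (1*2 + 5)**2 = (2 + 5)**2 = 7**2 = 49)
h = 245 (h = 0 + 5*49 = 0 + 245 = 245)
h - 4*6*3 = 245 - 4*6*3 = 245 - 24*3 = 245 - 72 = 173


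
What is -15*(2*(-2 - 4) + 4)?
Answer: 120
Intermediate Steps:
-15*(2*(-2 - 4) + 4) = -15*(2*(-6) + 4) = -15*(-12 + 4) = -15*(-8) = 120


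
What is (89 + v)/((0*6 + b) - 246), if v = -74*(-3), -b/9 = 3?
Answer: -311/273 ≈ -1.1392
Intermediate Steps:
b = -27 (b = -9*3 = -27)
v = 222
(89 + v)/((0*6 + b) - 246) = (89 + 222)/((0*6 - 27) - 246) = 311/((0 - 27) - 246) = 311/(-27 - 246) = 311/(-273) = 311*(-1/273) = -311/273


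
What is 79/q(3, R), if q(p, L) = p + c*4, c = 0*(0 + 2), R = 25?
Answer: 79/3 ≈ 26.333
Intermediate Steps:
c = 0 (c = 0*2 = 0)
q(p, L) = p (q(p, L) = p + 0*4 = p + 0 = p)
79/q(3, R) = 79/3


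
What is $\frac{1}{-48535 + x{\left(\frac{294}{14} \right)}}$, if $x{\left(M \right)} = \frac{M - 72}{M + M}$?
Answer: $- \frac{14}{679507} \approx -2.0603 \cdot 10^{-5}$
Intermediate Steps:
$x{\left(M \right)} = \frac{-72 + M}{2 M}$
$\frac{1}{-48535 + x{\left(\frac{294}{14} \right)}} = \frac{1}{-48535 + \frac{-72 + \frac{294}{14}}{2 \cdot \frac{294}{14}}} = \frac{1}{-48535 + \frac{-72 + 294 \cdot \frac{1}{14}}{2 \cdot 294 \cdot \frac{1}{14}}} = \frac{1}{-48535 + \frac{-72 + 21}{2 \cdot 21}} = \frac{1}{-48535 + \frac{1}{2} \cdot \frac{1}{21} \left(-51\right)} = \frac{1}{-48535 - \frac{17}{14}} = \frac{1}{- \frac{679507}{14}} = - \frac{14}{679507}$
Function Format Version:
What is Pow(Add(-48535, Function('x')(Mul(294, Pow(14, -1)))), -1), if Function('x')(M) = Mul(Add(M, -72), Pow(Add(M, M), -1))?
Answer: Rational(-14, 679507) ≈ -2.0603e-5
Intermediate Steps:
Function('x')(M) = Mul(Rational(1, 2), Pow(M, -1), Add(-72, M)) (Function('x')(M) = Mul(Add(-72, M), Pow(Mul(2, M), -1)) = Mul(Add(-72, M), Mul(Rational(1, 2), Pow(M, -1))) = Mul(Rational(1, 2), Pow(M, -1), Add(-72, M)))
Pow(Add(-48535, Function('x')(Mul(294, Pow(14, -1)))), -1) = Pow(Add(-48535, Mul(Rational(1, 2), Pow(Mul(294, Pow(14, -1)), -1), Add(-72, Mul(294, Pow(14, -1))))), -1) = Pow(Add(-48535, Mul(Rational(1, 2), Pow(Mul(294, Rational(1, 14)), -1), Add(-72, Mul(294, Rational(1, 14))))), -1) = Pow(Add(-48535, Mul(Rational(1, 2), Pow(21, -1), Add(-72, 21))), -1) = Pow(Add(-48535, Mul(Rational(1, 2), Rational(1, 21), -51)), -1) = Pow(Add(-48535, Rational(-17, 14)), -1) = Pow(Rational(-679507, 14), -1) = Rational(-14, 679507)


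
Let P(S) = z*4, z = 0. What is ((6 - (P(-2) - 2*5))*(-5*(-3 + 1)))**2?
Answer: 25600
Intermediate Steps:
P(S) = 0 (P(S) = 0*4 = 0)
((6 - (P(-2) - 2*5))*(-5*(-3 + 1)))**2 = ((6 - (0 - 2*5))*(-5*(-3 + 1)))**2 = ((6 - (0 - 10))*(-5*(-2)))**2 = ((6 - 1*(-10))*10)**2 = ((6 + 10)*10)**2 = (16*10)**2 = 160**2 = 25600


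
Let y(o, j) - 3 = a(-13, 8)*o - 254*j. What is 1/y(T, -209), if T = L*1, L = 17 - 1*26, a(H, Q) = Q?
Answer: 1/53017 ≈ 1.8862e-5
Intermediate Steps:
L = -9 (L = 17 - 26 = -9)
T = -9 (T = -9*1 = -9)
y(o, j) = 3 - 254*j + 8*o (y(o, j) = 3 + (8*o - 254*j) = 3 + (-254*j + 8*o) = 3 - 254*j + 8*o)
1/y(T, -209) = 1/(3 - 254*(-209) + 8*(-9)) = 1/(3 + 53086 - 72) = 1/53017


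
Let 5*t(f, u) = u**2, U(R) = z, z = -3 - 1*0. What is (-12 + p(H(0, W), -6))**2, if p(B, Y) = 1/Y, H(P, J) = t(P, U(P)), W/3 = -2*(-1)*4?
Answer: 5329/36 ≈ 148.03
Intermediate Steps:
z = -3 (z = -3 + 0 = -3)
U(R) = -3
t(f, u) = u**2/5
W = 24 (W = 3*(-2*(-1)*4) = 3*(2*4) = 3*8 = 24)
H(P, J) = 9/5 (H(P, J) = (1/5)*(-3)**2 = (1/5)*9 = 9/5)
(-12 + p(H(0, W), -6))**2 = (-12 + 1/(-6))**2 = (-12 - 1/6)**2 = (-73/6)**2 = 5329/36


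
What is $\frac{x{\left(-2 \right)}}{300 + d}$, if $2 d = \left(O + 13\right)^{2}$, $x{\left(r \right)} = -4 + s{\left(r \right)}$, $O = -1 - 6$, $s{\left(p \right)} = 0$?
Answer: $- \frac{2}{159} \approx -0.012579$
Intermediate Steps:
$O = -7$
$x{\left(r \right)} = -4$ ($x{\left(r \right)} = -4 + 0 = -4$)
$d = 18$ ($d = \frac{\left(-7 + 13\right)^{2}}{2} = \frac{6^{2}}{2} = \frac{1}{2} \cdot 36 = 18$)
$\frac{x{\left(-2 \right)}}{300 + d} = \frac{1}{300 + 18} \left(-4\right) = \frac{1}{318} \left(-4\right) = - \frac{2}{159}$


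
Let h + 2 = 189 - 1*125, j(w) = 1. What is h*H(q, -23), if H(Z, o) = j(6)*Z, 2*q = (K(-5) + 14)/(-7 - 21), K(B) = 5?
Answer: -589/28 ≈ -21.036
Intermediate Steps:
q = -19/56 (q = ((5 + 14)/(-7 - 21))/2 = (19/(-28))/2 = (19*(-1/28))/2 = (½)*(-19/28) = -19/56 ≈ -0.33929)
H(Z, o) = Z (H(Z, o) = 1*Z = Z)
h = 62 (h = -2 + (189 - 1*125) = -2 + (189 - 125) = -2 + 64 = 62)
h*H(q, -23) = 62*(-19/56) = -589/28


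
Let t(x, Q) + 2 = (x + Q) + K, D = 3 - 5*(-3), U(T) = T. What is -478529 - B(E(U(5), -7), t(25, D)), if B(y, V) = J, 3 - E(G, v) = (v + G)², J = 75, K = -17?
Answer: -478604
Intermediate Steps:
D = 18 (D = 3 + 15 = 18)
E(G, v) = 3 - (G + v)² (E(G, v) = 3 - (v + G)² = 3 - (G + v)²)
t(x, Q) = -19 + Q + x (t(x, Q) = -2 + ((x + Q) - 17) = -2 + ((Q + x) - 17) = -2 + (-17 + Q + x) = -19 + Q + x)
B(y, V) = 75
-478529 - B(E(U(5), -7), t(25, D)) = -478529 - 1*75 = -478529 - 75 = -478604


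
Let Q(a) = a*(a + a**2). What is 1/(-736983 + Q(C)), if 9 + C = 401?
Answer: 1/59652969 ≈ 1.6764e-8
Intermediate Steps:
C = 392 (C = -9 + 401 = 392)
1/(-736983 + Q(C)) = 1/(-736983 + 392**2*(1 + 392)) = 1/(-736983 + 153664*393) = 1/(-736983 + 60389952) = 1/59652969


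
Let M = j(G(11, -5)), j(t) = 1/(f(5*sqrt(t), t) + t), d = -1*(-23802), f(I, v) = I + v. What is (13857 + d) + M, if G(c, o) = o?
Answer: 1694653/45 - I*sqrt(5)/45 ≈ 37659.0 - 0.04969*I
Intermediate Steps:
d = 23802
j(t) = 1/(2*t + 5*sqrt(t)) (j(t) = 1/((5*sqrt(t) + t) + t) = 1/((t + 5*sqrt(t)) + t) = 1/(2*t + 5*sqrt(t)))
M = 1/(-10 + 5*I*sqrt(5)) (M = 1/(2*(-5) + 5*sqrt(-5)) = 1/(-10 + 5*(I*sqrt(5))) = 1/(-10 + 5*I*sqrt(5)) ≈ -0.044444 - 0.04969*I)
(13857 + d) + M = (13857 + 23802) + (-2/45 - I*sqrt(5)/45) = 37659 + (-2/45 - I*sqrt(5)/45) = 1694653/45 - I*sqrt(5)/45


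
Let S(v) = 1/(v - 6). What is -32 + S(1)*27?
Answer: -187/5 ≈ -37.400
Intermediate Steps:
S(v) = 1/(-6 + v)
-32 + S(1)*27 = -32 + 27/(-6 + 1) = -32 + 27/(-5) = -32 - ⅕*27 = -32 - 27/5 = -187/5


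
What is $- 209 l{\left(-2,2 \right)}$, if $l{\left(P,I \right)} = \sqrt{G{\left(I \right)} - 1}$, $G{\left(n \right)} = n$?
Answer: $-209$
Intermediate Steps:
$l{\left(P,I \right)} = \sqrt{-1 + I}$ ($l{\left(P,I \right)} = \sqrt{I - 1} = \sqrt{-1 + I}$)
$- 209 l{\left(-2,2 \right)} = - 209 \sqrt{-1 + 2} = - 209 \sqrt{1} = \left(-209\right) 1 = -209$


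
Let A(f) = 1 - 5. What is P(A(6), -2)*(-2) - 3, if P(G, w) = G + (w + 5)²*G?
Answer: 77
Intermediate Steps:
A(f) = -4
P(G, w) = G + G*(5 + w)² (P(G, w) = G + (5 + w)²*G = G + G*(5 + w)²)
P(A(6), -2)*(-2) - 3 = -4*(1 + (5 - 2)²)*(-2) - 3 = -4*(1 + 3²)*(-2) - 3 = -4*(1 + 9)*(-2) - 3 = -4*10*(-2) - 3 = -40*(-2) - 3 = 80 - 3 = 77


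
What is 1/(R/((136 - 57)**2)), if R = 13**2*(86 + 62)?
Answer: 6241/25012 ≈ 0.24952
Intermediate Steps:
R = 25012 (R = 169*148 = 25012)
1/(R/((136 - 57)**2)) = 1/(25012/((136 - 57)**2)) = 1/(25012/(79**2)) = 1/(25012/6241) = 6241/25012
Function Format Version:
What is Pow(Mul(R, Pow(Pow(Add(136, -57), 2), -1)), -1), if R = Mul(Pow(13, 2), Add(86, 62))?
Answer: Rational(6241, 25012) ≈ 0.24952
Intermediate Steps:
R = 25012 (R = Mul(169, 148) = 25012)
Pow(Mul(R, Pow(Pow(Add(136, -57), 2), -1)), -1) = Pow(Mul(25012, Pow(Pow(Add(136, -57), 2), -1)), -1) = Pow(Mul(25012, Pow(Pow(79, 2), -1)), -1) = Pow(Mul(25012, Pow(6241, -1)), -1) = Pow(Mul(25012, Rational(1, 6241)), -1) = Pow(Rational(25012, 6241), -1) = Rational(6241, 25012)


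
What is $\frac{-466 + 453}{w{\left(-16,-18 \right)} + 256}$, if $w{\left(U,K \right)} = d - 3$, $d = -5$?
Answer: $- \frac{13}{248} \approx -0.052419$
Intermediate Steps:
$w{\left(U,K \right)} = -8$ ($w{\left(U,K \right)} = -5 - 3 = -8$)
$\frac{-466 + 453}{w{\left(-16,-18 \right)} + 256} = \frac{-466 + 453}{-8 + 256} = - \frac{13}{248}$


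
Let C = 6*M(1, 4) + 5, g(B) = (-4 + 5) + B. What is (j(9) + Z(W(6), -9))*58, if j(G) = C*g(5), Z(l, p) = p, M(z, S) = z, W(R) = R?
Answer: 3306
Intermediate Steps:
g(B) = 1 + B
C = 11 (C = 6*1 + 5 = 6 + 5 = 11)
j(G) = 66 (j(G) = 11*(1 + 5) = 11*6 = 66)
(j(9) + Z(W(6), -9))*58 = (66 - 9)*58 = 57*58 = 3306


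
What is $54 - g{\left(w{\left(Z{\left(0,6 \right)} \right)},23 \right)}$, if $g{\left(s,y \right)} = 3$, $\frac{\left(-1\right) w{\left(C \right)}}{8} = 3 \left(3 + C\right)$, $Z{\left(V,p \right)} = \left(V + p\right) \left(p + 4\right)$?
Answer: $51$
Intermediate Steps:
$Z{\left(V,p \right)} = \left(4 + p\right) \left(V + p\right)$ ($Z{\left(V,p \right)} = \left(V + p\right) \left(4 + p\right) = \left(4 + p\right) \left(V + p\right)$)
$w{\left(C \right)} = -72 - 24 C$ ($w{\left(C \right)} = - 8 \cdot 3 \left(3 + C\right) = - 8 \left(9 + 3 C\right) = -72 - 24 C$)
$54 - g{\left(w{\left(Z{\left(0,6 \right)} \right)},23 \right)} = 54 - 3 = 51$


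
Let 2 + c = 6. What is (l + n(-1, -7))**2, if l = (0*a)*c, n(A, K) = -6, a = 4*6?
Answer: 36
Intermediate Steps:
c = 4 (c = -2 + 6 = 4)
a = 24
l = 0 (l = (0*24)*4 = 0*4 = 0)
(l + n(-1, -7))**2 = (0 - 6)**2 = (-6)**2 = 36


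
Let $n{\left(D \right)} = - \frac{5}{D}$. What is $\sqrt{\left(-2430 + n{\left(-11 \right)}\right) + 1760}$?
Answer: $\frac{i \sqrt{81015}}{11} \approx 25.876 i$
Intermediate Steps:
$\sqrt{\left(-2430 + n{\left(-11 \right)}\right) + 1760} = \sqrt{\left(-2430 - \frac{5}{-11}\right) + 1760} = \sqrt{\left(-2430 - - \frac{5}{11}\right) + 1760} = \sqrt{\left(-2430 + \frac{5}{11}\right) + 1760} = \sqrt{- \frac{26725}{11} + 1760} = \sqrt{- \frac{7365}{11}} = \frac{i \sqrt{81015}}{11}$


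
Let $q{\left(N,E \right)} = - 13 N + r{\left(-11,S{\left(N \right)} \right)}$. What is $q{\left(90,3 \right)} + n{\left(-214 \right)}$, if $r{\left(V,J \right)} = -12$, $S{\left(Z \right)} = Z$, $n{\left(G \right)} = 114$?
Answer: $-1068$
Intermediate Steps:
$q{\left(N,E \right)} = -12 - 13 N$ ($q{\left(N,E \right)} = - 13 N - 12 = -12 - 13 N$)
$q{\left(90,3 \right)} + n{\left(-214 \right)} = \left(-12 - 1170\right) + 114 = -1182 + 114 = -1068$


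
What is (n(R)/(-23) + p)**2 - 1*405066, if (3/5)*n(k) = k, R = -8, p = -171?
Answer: -1790245145/4761 ≈ -3.7602e+5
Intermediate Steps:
n(k) = 5*k/3
(n(R)/(-23) + p)**2 - 1*405066 = (((5/3)*(-8))/(-23) - 171)**2 - 1*405066 = (-40/3*(-1/23) - 171)**2 - 405066 = (40/69 - 171)**2 - 405066 = (-11759/69)**2 - 405066 = 138274081/4761 - 405066 = -1790245145/4761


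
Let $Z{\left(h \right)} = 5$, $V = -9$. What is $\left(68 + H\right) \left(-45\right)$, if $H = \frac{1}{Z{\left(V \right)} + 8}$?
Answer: $- \frac{39825}{13} \approx -3063.5$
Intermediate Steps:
$H = \frac{1}{13}$ ($H = \frac{1}{5 + 8} = \frac{1}{13} \approx 0.076923$)
$\left(68 + H\right) \left(-45\right) = \left(68 + \frac{1}{13}\right) \left(-45\right) = \frac{885}{13} \left(-45\right) = - \frac{39825}{13}$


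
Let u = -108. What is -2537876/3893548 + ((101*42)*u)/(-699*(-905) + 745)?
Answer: -211944555773/154121230645 ≈ -1.3752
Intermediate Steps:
-2537876/3893548 + ((101*42)*u)/(-699*(-905) + 745) = -2537876/3893548 + ((101*42)*(-108))/(-699*(-905) + 745) = -2537876*1/3893548 + (4242*(-108))/(632595 + 745) = -634469/973387 - 458136/633340 = -634469/973387 - 458136*1/633340 = -634469/973387 - 114534/158335 = -211944555773/154121230645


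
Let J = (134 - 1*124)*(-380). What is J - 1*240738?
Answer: -244538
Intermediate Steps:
J = -3800 (J = (134 - 124)*(-380) = 10*(-380) = -3800)
J - 1*240738 = -3800 - 1*240738 = -3800 - 240738 = -244538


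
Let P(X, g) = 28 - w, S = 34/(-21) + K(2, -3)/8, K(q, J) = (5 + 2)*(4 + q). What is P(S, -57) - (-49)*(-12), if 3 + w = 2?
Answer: -559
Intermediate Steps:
w = -1 (w = -3 + 2 = -1)
K(q, J) = 28 + 7*q (K(q, J) = 7*(4 + q) = 28 + 7*q)
S = 305/84 (S = 34/(-21) + (28 + 7*2)/8 = 34*(-1/21) + (28 + 14)*(⅛) = -34/21 + 42*(⅛) = -34/21 + 21/4 = 305/84 ≈ 3.6310)
P(X, g) = 29 (P(X, g) = 28 - 1*(-1) = 28 + 1 = 29)
P(S, -57) - (-49)*(-12) = 29 - (-49)*(-12) = 29 - 1*588 = 29 - 588 = -559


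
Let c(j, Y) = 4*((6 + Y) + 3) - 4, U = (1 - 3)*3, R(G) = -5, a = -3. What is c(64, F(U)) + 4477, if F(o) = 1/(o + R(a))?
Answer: 49595/11 ≈ 4508.6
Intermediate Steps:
U = -6 (U = -2*3 = -6)
F(o) = 1/(-5 + o) (F(o) = 1/(o - 5) = 1/(-5 + o))
c(j, Y) = 32 + 4*Y (c(j, Y) = 4*(9 + Y) - 4 = (36 + 4*Y) - 4 = 32 + 4*Y)
c(64, F(U)) + 4477 = (32 + 4/(-5 - 6)) + 4477 = (32 + 4/(-11)) + 4477 = (32 + 4*(-1/11)) + 4477 = (32 - 4/11) + 4477 = 348/11 + 4477 = 49595/11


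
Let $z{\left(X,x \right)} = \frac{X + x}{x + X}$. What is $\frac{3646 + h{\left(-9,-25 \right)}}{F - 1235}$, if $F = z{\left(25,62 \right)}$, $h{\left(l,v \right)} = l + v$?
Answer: $- \frac{1806}{617} \approx -2.9271$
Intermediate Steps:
$z{\left(X,x \right)} = 1$ ($z{\left(X,x \right)} = \frac{X + x}{X + x} = 1$)
$F = 1$
$\frac{3646 + h{\left(-9,-25 \right)}}{F - 1235} = \frac{3646 - 34}{1 - 1235} = \frac{3612}{-1234} = 3612 \left(- \frac{1}{1234}\right) = - \frac{1806}{617}$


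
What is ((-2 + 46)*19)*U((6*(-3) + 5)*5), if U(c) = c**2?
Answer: 3532100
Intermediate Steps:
((-2 + 46)*19)*U((6*(-3) + 5)*5) = ((-2 + 46)*19)*((6*(-3) + 5)*5)**2 = (44*19)*((-18 + 5)*5)**2 = 836*(-13*5)**2 = 836*(-65)**2 = 836*4225 = 3532100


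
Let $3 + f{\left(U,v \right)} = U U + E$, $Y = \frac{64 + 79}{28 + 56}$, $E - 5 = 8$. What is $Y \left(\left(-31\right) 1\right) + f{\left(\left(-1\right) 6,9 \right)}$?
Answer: $- \frac{569}{84} \approx -6.7738$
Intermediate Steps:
$E = 13$ ($E = 5 + 8 = 13$)
$Y = \frac{143}{84} \approx 1.7024$
$f{\left(U,v \right)} = 10 + U^{2}$ ($f{\left(U,v \right)} = -3 + \left(U U + 13\right) = -3 + \left(U^{2} + 13\right) = -3 + \left(13 + U^{2}\right) = 10 + U^{2}$)
$Y \left(\left(-31\right) 1\right) + f{\left(\left(-1\right) 6,9 \right)} = \frac{143 \left(\left(-31\right) 1\right)}{84} + \left(10 + \left(\left(-1\right) 6\right)^{2}\right) = \frac{143}{84} \left(-31\right) + \left(10 + \left(-6\right)^{2}\right) = - \frac{4433}{84} + \left(10 + 36\right) = - \frac{4433}{84} + 46 = - \frac{569}{84}$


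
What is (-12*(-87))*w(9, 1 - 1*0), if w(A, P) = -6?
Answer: -6264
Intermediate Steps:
(-12*(-87))*w(9, 1 - 1*0) = -12*(-87)*(-6) = 1044*(-6) = -6264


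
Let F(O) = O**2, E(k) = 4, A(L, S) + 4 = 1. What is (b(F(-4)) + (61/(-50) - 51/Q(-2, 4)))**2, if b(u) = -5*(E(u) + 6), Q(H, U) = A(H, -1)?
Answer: 2927521/2500 ≈ 1171.0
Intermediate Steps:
A(L, S) = -3 (A(L, S) = -4 + 1 = -3)
Q(H, U) = -3
b(u) = -50 (b(u) = -5*(4 + 6) = -5*10 = -50)
(b(F(-4)) + (61/(-50) - 51/Q(-2, 4)))**2 = (-50 + (61/(-50) - 51/(-3)))**2 = (-50 + (61*(-1/50) - 51*(-1/3)))**2 = (-50 + (-61/50 + 17))**2 = (-50 + 789/50)**2 = (-1711/50)**2 = 2927521/2500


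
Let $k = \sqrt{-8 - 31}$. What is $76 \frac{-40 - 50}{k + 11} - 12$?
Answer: $\frac{12 \left(- \sqrt{39} + 581 i\right)}{\sqrt{39} - 11 i} \approx -482.25 + 266.97 i$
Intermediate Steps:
$k = i \sqrt{39}$ ($k = \sqrt{-39} = i \sqrt{39} \approx 6.245 i$)
$76 \frac{-40 - 50}{k + 11} - 12 = 76 \frac{-40 - 50}{i \sqrt{39} + 11} - 12 = 76 \left(- \frac{90}{11 + i \sqrt{39}}\right) - 12 = - \frac{6840}{11 + i \sqrt{39}} - 12 = -12 - \frac{6840}{11 + i \sqrt{39}}$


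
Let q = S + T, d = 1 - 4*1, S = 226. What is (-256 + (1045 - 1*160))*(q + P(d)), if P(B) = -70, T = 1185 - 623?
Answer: 451622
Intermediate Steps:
T = 562
d = -3 (d = 1 - 4 = -3)
q = 788 (q = 226 + 562 = 788)
(-256 + (1045 - 1*160))*(q + P(d)) = (-256 + (1045 - 1*160))*(788 - 70) = (-256 + (1045 - 160))*718 = (-256 + 885)*718 = 629*718 = 451622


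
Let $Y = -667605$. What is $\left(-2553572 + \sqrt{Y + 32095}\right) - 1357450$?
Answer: $-3911022 + i \sqrt{635510} \approx -3.911 \cdot 10^{6} + 797.19 i$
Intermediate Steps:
$\left(-2553572 + \sqrt{Y + 32095}\right) - 1357450 = \left(-2553572 + \sqrt{-667605 + 32095}\right) - 1357450 = \left(-2553572 + \sqrt{-635510}\right) - 1357450 = \left(-2553572 + i \sqrt{635510}\right) - 1357450 = -3911022 + i \sqrt{635510}$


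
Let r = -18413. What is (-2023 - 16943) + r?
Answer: -37379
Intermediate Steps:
(-2023 - 16943) + r = (-2023 - 16943) - 18413 = -18966 - 18413 = -37379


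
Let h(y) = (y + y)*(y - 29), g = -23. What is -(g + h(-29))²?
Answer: -11162281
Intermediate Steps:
h(y) = 2*y*(-29 + y) (h(y) = (2*y)*(-29 + y) = 2*y*(-29 + y))
-(g + h(-29))² = -(-23 + 2*(-29)*(-29 - 29))² = -(-23 + 2*(-29)*(-58))² = -(-23 + 3364)² = -1*3341² = -1*11162281 = -11162281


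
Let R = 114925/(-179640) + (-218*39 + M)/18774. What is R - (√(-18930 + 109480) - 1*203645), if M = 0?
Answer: 7631128591733/37472904 - 5*√3622 ≈ 2.0334e+5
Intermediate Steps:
R = -40943347/37472904 (R = 114925/(-179640) + (-218*39 + 0)/18774 = 114925*(-1/179640) + (-8502 + 0)*(1/18774) = -22985/35928 - 8502*1/18774 = -22985/35928 - 1417/3129 = -40943347/37472904 ≈ -1.0926)
R - (√(-18930 + 109480) - 1*203645) = -40943347/37472904 - (√(-18930 + 109480) - 1*203645) = -40943347/37472904 - (√90550 - 203645) = -40943347/37472904 - (5*√3622 - 203645) = -40943347/37472904 - (-203645 + 5*√3622) = -40943347/37472904 + (203645 - 5*√3622) = 7631128591733/37472904 - 5*√3622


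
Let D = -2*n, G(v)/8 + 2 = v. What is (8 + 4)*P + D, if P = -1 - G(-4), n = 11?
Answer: 542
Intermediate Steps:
G(v) = -16 + 8*v
D = -22 (D = -2*11 = -22)
P = 47 (P = -1 - (-16 + 8*(-4)) = -1 - (-16 - 32) = -1 - 1*(-48) = -1 + 48 = 47)
(8 + 4)*P + D = (8 + 4)*47 - 22 = 12*47 - 22 = 564 - 22 = 542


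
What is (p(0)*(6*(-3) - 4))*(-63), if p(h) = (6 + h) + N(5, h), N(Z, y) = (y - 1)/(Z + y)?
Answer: 40194/5 ≈ 8038.8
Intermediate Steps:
N(Z, y) = (-1 + y)/(Z + y)
p(h) = 6 + h + (-1 + h)/(5 + h) (p(h) = (6 + h) + (-1 + h)/(5 + h) = 6 + h + (-1 + h)/(5 + h))
(p(0)*(6*(-3) - 4))*(-63) = (((29 + 0**2 + 12*0)/(5 + 0))*(6*(-3) - 4))*(-63) = (((29 + 0 + 0)/5)*(-18 - 4))*(-63) = (((1/5)*29)*(-22))*(-63) = ((29/5)*(-22))*(-63) = -638/5*(-63) = 40194/5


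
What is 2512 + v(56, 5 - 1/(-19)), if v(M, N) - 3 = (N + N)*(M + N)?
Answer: 1130635/361 ≈ 3132.0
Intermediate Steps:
v(M, N) = 3 + 2*N*(M + N) (v(M, N) = 3 + (N + N)*(M + N) = 3 + (2*N)*(M + N) = 3 + 2*N*(M + N))
2512 + v(56, 5 - 1/(-19)) = 2512 + (3 + 2*(5 - 1/(-19))² + 2*56*(5 - 1/(-19))) = 2512 + (3 + 2*(5 - 1*(-1/19))² + 2*56*(5 - 1*(-1/19))) = 2512 + (3 + 2*(5 + 1/19)² + 2*56*(5 + 1/19)) = 2512 + (3 + 2*(96/19)² + 2*56*(96/19)) = 2512 + (3 + 2*(9216/361) + 10752/19) = 2512 + (3 + 18432/361 + 10752/19) = 2512 + 223803/361 = 1130635/361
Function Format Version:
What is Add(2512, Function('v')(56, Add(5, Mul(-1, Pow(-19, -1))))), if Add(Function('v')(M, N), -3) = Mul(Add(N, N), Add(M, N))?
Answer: Rational(1130635, 361) ≈ 3132.0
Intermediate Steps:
Function('v')(M, N) = Add(3, Mul(2, N, Add(M, N))) (Function('v')(M, N) = Add(3, Mul(Add(N, N), Add(M, N))) = Add(3, Mul(Mul(2, N), Add(M, N))) = Add(3, Mul(2, N, Add(M, N))))
Add(2512, Function('v')(56, Add(5, Mul(-1, Pow(-19, -1))))) = Add(2512, Add(3, Mul(2, Pow(Add(5, Mul(-1, Pow(-19, -1))), 2)), Mul(2, 56, Add(5, Mul(-1, Pow(-19, -1)))))) = Add(2512, Add(3, Mul(2, Pow(Add(5, Mul(-1, Rational(-1, 19))), 2)), Mul(2, 56, Add(5, Mul(-1, Rational(-1, 19)))))) = Add(2512, Add(3, Mul(2, Pow(Add(5, Rational(1, 19)), 2)), Mul(2, 56, Add(5, Rational(1, 19))))) = Add(2512, Add(3, Mul(2, Pow(Rational(96, 19), 2)), Mul(2, 56, Rational(96, 19)))) = Add(2512, Add(3, Mul(2, Rational(9216, 361)), Rational(10752, 19))) = Add(2512, Add(3, Rational(18432, 361), Rational(10752, 19))) = Add(2512, Rational(223803, 361)) = Rational(1130635, 361)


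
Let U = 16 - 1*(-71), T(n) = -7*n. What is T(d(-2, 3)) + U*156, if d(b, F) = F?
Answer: 13551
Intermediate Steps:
U = 87 (U = 16 + 71 = 87)
T(d(-2, 3)) + U*156 = -7*3 + 87*156 = -21 + 13572 = 13551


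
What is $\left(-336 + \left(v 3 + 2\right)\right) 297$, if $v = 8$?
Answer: $-92070$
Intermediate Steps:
$\left(-336 + \left(v 3 + 2\right)\right) 297 = \left(-336 + \left(8 \cdot 3 + 2\right)\right) 297 = \left(-336 + \left(24 + 2\right)\right) 297 = \left(-336 + 26\right) 297 = \left(-310\right) 297 = -92070$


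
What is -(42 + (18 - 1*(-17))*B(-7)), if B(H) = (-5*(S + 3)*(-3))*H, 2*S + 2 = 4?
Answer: 14658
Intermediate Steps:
S = 1 (S = -1 + (½)*4 = -1 + 2 = 1)
B(H) = 60*H (B(H) = (-5*(1 + 3)*(-3))*H = (-20*(-3))*H = (-5*(-12))*H = 60*H)
-(42 + (18 - 1*(-17))*B(-7)) = -(42 + (18 - 1*(-17))*(60*(-7))) = -(42 + (18 + 17)*(-420)) = -(42 + 35*(-420)) = -(42 - 14700) = -1*(-14658) = 14658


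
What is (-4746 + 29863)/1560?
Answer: 25117/1560 ≈ 16.101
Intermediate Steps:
(-4746 + 29863)/1560 = 25117*(1/1560) = 25117/1560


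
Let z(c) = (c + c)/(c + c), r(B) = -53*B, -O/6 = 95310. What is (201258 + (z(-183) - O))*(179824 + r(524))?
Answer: 117554290188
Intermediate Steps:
O = -571860 (O = -6*95310 = -571860)
z(c) = 1 (z(c) = (2*c)/((2*c)) = (2*c)*(1/(2*c)) = 1)
(201258 + (z(-183) - O))*(179824 + r(524)) = (201258 + (1 - 1*(-571860)))*(179824 - 53*524) = (201258 + (1 + 571860))*(179824 - 27772) = (201258 + 571861)*152052 = 773119*152052 = 117554290188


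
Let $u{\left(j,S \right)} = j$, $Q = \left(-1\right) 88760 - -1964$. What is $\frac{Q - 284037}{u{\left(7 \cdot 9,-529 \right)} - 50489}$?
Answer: $\frac{370833}{50426} \approx 7.354$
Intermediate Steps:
$Q = -86796$ ($Q = -88760 + 1964 = -86796$)
$\frac{Q - 284037}{u{\left(7 \cdot 9,-529 \right)} - 50489} = \frac{-86796 - 284037}{7 \cdot 9 - 50489} = - \frac{370833}{63 - 50489} = - \frac{370833}{-50426} = \left(-370833\right) \left(- \frac{1}{50426}\right) = \frac{370833}{50426}$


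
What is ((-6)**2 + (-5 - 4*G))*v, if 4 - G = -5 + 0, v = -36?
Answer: 180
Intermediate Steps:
G = 9 (G = 4 - (-5 + 0) = 4 - 1*(-5) = 4 + 5 = 9)
((-6)**2 + (-5 - 4*G))*v = ((-6)**2 + (-5 - 4*9))*(-36) = (36 + (-5 - 36))*(-36) = (36 - 41)*(-36) = -5*(-36) = 180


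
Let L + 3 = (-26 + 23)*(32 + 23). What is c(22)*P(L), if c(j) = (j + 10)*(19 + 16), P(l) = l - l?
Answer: 0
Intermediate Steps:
L = -168 (L = -3 + (-26 + 23)*(32 + 23) = -3 - 3*55 = -3 - 165 = -168)
P(l) = 0
c(j) = 350 + 35*j (c(j) = (10 + j)*35 = 350 + 35*j)
c(22)*P(L) = (350 + 35*22)*0 = (350 + 770)*0 = 1120*0 = 0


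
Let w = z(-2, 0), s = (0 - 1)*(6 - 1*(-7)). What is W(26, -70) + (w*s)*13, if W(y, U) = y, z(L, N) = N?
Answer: 26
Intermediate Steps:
s = -13 (s = -(6 + 7) = -1*13 = -13)
w = 0
W(26, -70) + (w*s)*13 = 26 + (0*(-13))*13 = 26 + 0*13 = 26 + 0 = 26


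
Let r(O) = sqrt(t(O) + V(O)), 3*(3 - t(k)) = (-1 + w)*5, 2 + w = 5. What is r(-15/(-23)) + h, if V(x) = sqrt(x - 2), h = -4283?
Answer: -4283 + sqrt(-1587 + 207*I*sqrt(713))/69 ≈ -4282.3 + 0.87784*I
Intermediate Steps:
w = 3 (w = -2 + 5 = 3)
t(k) = -1/3 (t(k) = 3 - (-1 + 3)*5/3 = 3 - 2*5/3 = 3 - 1/3*10 = 3 - 10/3 = -1/3)
V(x) = sqrt(-2 + x)
r(O) = sqrt(-1/3 + sqrt(-2 + O))
r(-15/(-23)) + h = sqrt(-3 + 9*sqrt(-2 - 15/(-23)))/3 - 4283 = sqrt(-3 + 9*sqrt(-2 - 15*(-1/23)))/3 - 4283 = sqrt(-3 + 9*sqrt(-2 + 15/23))/3 - 4283 = sqrt(-3 + 9*sqrt(-31/23))/3 - 4283 = sqrt(-3 + 9*(I*sqrt(713)/23))/3 - 4283 = sqrt(-3 + 9*I*sqrt(713)/23)/3 - 4283 = -4283 + sqrt(-3 + 9*I*sqrt(713)/23)/3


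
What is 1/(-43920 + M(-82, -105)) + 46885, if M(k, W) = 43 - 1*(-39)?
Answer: 2055344629/43838 ≈ 46885.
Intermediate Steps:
M(k, W) = 82 (M(k, W) = 43 + 39 = 82)
1/(-43920 + M(-82, -105)) + 46885 = 1/(-43920 + 82) + 46885 = 1/(-43838) + 46885 = -1/43838 + 46885 = 2055344629/43838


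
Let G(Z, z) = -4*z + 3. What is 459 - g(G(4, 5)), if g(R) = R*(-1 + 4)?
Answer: 510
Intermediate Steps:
G(Z, z) = 3 - 4*z
g(R) = 3*R (g(R) = R*3 = 3*R)
459 - g(G(4, 5)) = 459 - 3*(3 - 4*5) = 459 - 3*(3 - 20) = 459 - 3*(-17) = 459 - 1*(-51) = 459 + 51 = 510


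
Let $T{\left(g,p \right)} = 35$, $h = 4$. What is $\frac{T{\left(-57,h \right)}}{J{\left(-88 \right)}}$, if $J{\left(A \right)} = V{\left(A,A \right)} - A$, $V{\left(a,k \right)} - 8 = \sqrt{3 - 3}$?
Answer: $\frac{35}{96} \approx 0.36458$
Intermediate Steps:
$V{\left(a,k \right)} = 8$ ($V{\left(a,k \right)} = 8 + \sqrt{3 - 3} = 8 + \sqrt{0} = 8 + 0 = 8$)
$J{\left(A \right)} = 8 - A$
$\frac{T{\left(-57,h \right)}}{J{\left(-88 \right)}} = \frac{35}{8 - -88} = \frac{35}{8 + 88} = \frac{35}{96}$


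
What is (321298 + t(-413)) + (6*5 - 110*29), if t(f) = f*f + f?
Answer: 488294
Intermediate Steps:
t(f) = f + f² (t(f) = f² + f = f + f²)
(321298 + t(-413)) + (6*5 - 110*29) = (321298 - 413*(1 - 413)) + (6*5 - 110*29) = (321298 - 413*(-412)) + (30 - 3190) = (321298 + 170156) - 3160 = 491454 - 3160 = 488294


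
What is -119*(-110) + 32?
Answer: 13122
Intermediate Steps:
-119*(-110) + 32 = 13090 + 32 = 13122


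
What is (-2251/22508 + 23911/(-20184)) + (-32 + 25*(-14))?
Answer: -43531696319/113575368 ≈ -383.28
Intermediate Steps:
(-2251/22508 + 23911/(-20184)) + (-32 + 25*(-14)) = (-2251*1/22508 + 23911*(-1/20184)) + (-32 - 350) = (-2251/22508 - 23911/20184) - 382 = -145905743/113575368 - 382 = -43531696319/113575368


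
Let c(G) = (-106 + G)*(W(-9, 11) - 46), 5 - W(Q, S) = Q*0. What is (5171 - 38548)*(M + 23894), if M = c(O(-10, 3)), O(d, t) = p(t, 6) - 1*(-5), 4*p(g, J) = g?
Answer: -3738791409/4 ≈ -9.3470e+8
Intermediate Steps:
W(Q, S) = 5 (W(Q, S) = 5 - Q*0 = 5 - 1*0 = 5 + 0 = 5)
p(g, J) = g/4
O(d, t) = 5 + t/4 (O(d, t) = t/4 - 1*(-5) = t/4 + 5 = 5 + t/4)
c(G) = 4346 - 41*G (c(G) = (-106 + G)*(5 - 46) = (-106 + G)*(-41) = 4346 - 41*G)
M = 16441/4 (M = 4346 - 41*(5 + (¼)*3) = 4346 - 41*(5 + ¾) = 4346 - 41*23/4 = 4346 - 943/4 = 16441/4 ≈ 4110.3)
(5171 - 38548)*(M + 23894) = (5171 - 38548)*(16441/4 + 23894) = -33377*112017/4 = -3738791409/4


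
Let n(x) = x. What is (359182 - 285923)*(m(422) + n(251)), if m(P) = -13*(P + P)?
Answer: -785409739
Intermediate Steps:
m(P) = -26*P
(359182 - 285923)*(m(422) + n(251)) = (359182 - 285923)*(-26*422 + 251) = 73259*(-10972 + 251) = 73259*(-10721) = -785409739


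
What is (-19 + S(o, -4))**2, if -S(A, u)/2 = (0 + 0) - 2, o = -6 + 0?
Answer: 225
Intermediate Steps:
o = -6
S(A, u) = 4 (S(A, u) = -2*((0 + 0) - 2) = -2*(0 - 2) = -2*(-2) = 4)
(-19 + S(o, -4))**2 = (-19 + 4)**2 = (-15)**2 = 225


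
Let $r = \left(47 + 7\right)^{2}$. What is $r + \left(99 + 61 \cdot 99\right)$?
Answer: $9054$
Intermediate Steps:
$r = 2916$ ($r = 54^{2} = 2916$)
$r + \left(99 + 61 \cdot 99\right) = 2916 + \left(99 + 61 \cdot 99\right) = 2916 + \left(99 + 6039\right) = 2916 + 6138 = 9054$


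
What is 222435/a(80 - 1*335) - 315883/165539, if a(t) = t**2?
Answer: 361808342/239203855 ≈ 1.5126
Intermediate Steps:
222435/a(80 - 1*335) - 315883/165539 = 222435/((80 - 1*335)**2) - 315883/165539 = 222435/((80 - 335)**2) - 315883*1/165539 = 222435/((-255)**2) - 315883/165539 = 222435/65025 - 315883/165539 = 222435*(1/65025) - 315883/165539 = 4943/1445 - 315883/165539 = 361808342/239203855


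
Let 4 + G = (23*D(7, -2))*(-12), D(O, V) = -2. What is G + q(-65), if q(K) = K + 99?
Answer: 582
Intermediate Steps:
G = 548 (G = -4 + (23*(-2))*(-12) = -4 - 46*(-12) = -4 + 552 = 548)
q(K) = 99 + K
G + q(-65) = 548 + (99 - 65) = 548 + 34 = 582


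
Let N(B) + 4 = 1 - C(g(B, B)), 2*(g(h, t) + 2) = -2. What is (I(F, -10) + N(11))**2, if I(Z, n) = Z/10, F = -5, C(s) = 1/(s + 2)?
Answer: 25/4 ≈ 6.2500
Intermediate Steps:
g(h, t) = -3 (g(h, t) = -2 + (1/2)*(-2) = -2 - 1 = -3)
C(s) = 1/(2 + s)
N(B) = -2 (N(B) = -4 + (1 - 1/(2 - 3)) = -4 + (1 - 1/(-1)) = -4 + (1 - 1*(-1)) = -4 + (1 + 1) = -4 + 2 = -2)
I(Z, n) = Z/10 (I(Z, n) = Z*(1/10) = Z/10)
(I(F, -10) + N(11))**2 = ((1/10)*(-5) - 2)**2 = (-1/2 - 2)**2 = (-5/2)**2 = 25/4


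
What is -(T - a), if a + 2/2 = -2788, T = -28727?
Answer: 25938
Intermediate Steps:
a = -2789 (a = -1 - 2788 = -2789)
-(T - a) = -(-28727 - 1*(-2789)) = -(-28727 + 2789) = -1*(-25938) = 25938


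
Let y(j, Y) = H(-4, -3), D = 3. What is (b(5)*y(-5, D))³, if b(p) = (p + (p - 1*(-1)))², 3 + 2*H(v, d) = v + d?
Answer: -221445125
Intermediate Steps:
H(v, d) = -3/2 + d/2 + v/2 (H(v, d) = -3/2 + (v + d)/2 = -3/2 + (d + v)/2 = -3/2 + (d/2 + v/2) = -3/2 + d/2 + v/2)
b(p) = (1 + 2*p)² (b(p) = (p + (p + 1))² = (p + (1 + p))² = (1 + 2*p)²)
y(j, Y) = -5 (y(j, Y) = -3/2 + (½)*(-3) + (½)*(-4) = -3/2 - 3/2 - 2 = -5)
(b(5)*y(-5, D))³ = ((1 + 2*5)²*(-5))³ = ((1 + 10)²*(-5))³ = (11²*(-5))³ = (121*(-5))³ = (-605)³ = -221445125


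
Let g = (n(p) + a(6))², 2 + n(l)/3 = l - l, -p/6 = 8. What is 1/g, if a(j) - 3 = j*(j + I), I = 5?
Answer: 1/3969 ≈ 0.00025195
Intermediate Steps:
p = -48 (p = -6*8 = -48)
n(l) = -6 (n(l) = -6 + 3*(l - l) = -6 + 3*0 = -6 + 0 = -6)
a(j) = 3 + j*(5 + j) (a(j) = 3 + j*(j + 5) = 3 + j*(5 + j))
g = 3969 (g = (-6 + (3 + 6² + 5*6))² = (-6 + (3 + 36 + 30))² = (-6 + 69)² = 63² = 3969)
1/g = 1/3969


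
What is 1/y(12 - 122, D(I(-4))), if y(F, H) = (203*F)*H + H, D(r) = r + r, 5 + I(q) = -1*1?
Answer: 1/267948 ≈ 3.7321e-6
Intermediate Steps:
I(q) = -6 (I(q) = -5 - 1*1 = -5 - 1 = -6)
D(r) = 2*r
y(F, H) = H + 203*F*H (y(F, H) = 203*F*H + H = H + 203*F*H)
1/y(12 - 122, D(I(-4))) = 1/((2*(-6))*(1 + 203*(12 - 122))) = 1/(-12*(1 + 203*(-110))) = 1/(-12*(1 - 22330)) = 1/(-12*(-22329)) = 1/267948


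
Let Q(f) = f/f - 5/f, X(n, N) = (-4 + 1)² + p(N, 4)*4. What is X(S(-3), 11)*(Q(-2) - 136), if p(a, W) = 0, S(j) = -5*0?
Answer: -2385/2 ≈ -1192.5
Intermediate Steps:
S(j) = 0
X(n, N) = 9 (X(n, N) = (-4 + 1)² + 0*4 = (-3)² + 0 = 9 + 0 = 9)
Q(f) = 1 - 5/f
X(S(-3), 11)*(Q(-2) - 136) = 9*((-5 - 2)/(-2) - 136) = 9*(-½*(-7) - 136) = 9*(7/2 - 136) = 9*(-265/2) = -2385/2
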